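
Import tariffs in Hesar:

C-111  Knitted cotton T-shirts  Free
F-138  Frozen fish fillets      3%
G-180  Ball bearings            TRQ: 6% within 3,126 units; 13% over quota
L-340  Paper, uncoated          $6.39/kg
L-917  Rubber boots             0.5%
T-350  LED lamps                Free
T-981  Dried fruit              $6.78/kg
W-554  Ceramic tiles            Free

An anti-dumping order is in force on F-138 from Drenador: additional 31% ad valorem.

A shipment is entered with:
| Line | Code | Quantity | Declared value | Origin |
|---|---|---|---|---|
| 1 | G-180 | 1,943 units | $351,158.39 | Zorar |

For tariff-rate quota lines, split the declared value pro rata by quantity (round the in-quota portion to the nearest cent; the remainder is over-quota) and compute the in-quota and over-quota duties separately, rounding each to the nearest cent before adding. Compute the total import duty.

Line 1 (G-180, Zorar, 1,943 units, $351,158.39):
Code G-180 is under a tariff-rate quota (threshold 3,126 units). Quantity 1,943 units is within the quota, so the in-quota rate 6% applies to the full value.
Duty = $351,158.39 × 6% = $21,069.50.

$21,069.50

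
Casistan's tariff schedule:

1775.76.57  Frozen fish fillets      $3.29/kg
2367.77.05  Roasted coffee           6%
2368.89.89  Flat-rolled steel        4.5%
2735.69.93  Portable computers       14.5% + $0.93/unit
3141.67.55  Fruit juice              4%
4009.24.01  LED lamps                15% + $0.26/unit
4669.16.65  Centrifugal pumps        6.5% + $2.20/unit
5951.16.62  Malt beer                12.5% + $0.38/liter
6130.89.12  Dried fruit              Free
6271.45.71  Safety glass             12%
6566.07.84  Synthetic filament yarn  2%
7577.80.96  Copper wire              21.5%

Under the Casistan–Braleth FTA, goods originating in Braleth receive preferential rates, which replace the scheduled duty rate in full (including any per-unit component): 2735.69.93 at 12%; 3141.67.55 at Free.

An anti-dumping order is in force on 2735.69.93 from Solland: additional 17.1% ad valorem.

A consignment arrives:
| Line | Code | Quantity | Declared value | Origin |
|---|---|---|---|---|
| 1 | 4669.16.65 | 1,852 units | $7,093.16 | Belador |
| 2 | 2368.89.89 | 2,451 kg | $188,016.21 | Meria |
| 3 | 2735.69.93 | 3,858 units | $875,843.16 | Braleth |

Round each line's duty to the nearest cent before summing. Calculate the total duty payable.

$118,097.37

Line 1 (4669.16.65, Belador, 1,852 units, $7,093.16):
Base rate for 4669.16.65 is 6.5% + $2.20/unit.
Duty = $7,093.16 × 6.5% + 1,852 × $2.20 = $4,535.46.
Line 2 (2368.89.89, Meria, 2,451 kg, $188,016.21):
Base rate for 2368.89.89 is 4.5%.
Duty = $188,016.21 × 4.5% = $8,460.73.
Line 3 (2735.69.93, Braleth, 3,858 units, $875,843.16):
Base rate for 2735.69.93 is 14.5% + $0.93/unit.
Origin Braleth qualifies under the Casistan–Braleth agreement and 2735.69.93 is covered: preferential rate 12% applies instead.
The additional-duty order on 2735.69.93 targets Solland, not Braleth; it does not apply.
Duty = $875,843.16 × 12% = $105,101.18.
Total = $4,535.46 + $8,460.73 + $105,101.18 = $118,097.37.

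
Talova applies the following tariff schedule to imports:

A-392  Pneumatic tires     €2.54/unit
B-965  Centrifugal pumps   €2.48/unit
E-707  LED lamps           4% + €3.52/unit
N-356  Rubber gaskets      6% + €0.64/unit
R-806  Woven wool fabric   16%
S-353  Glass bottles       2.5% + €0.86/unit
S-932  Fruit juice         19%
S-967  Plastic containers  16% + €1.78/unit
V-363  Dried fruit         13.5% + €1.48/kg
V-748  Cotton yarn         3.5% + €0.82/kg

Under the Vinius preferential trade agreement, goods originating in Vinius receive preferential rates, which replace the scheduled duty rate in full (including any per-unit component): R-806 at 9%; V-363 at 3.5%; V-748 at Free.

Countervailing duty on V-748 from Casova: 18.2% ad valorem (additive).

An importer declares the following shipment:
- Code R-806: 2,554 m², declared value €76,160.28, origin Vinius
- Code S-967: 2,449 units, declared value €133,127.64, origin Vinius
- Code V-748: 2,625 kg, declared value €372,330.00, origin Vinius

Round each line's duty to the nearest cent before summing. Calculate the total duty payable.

€32,514.07

Line 1 (R-806, Vinius, 2,554 m², €76,160.28):
Base rate for R-806 is 16%.
Origin Vinius qualifies under the Talova–Vinius agreement and R-806 is covered: preferential rate 9% applies instead.
Duty = €76,160.28 × 9% = €6,854.43.
Line 2 (S-967, Vinius, 2,449 units, €133,127.64):
Base rate for S-967 is 16% + €1.78/unit.
Origin Vinius is the FTA partner but S-967 is not on the preference list; base rate stands.
Duty = €133,127.64 × 16% + 2,449 × €1.78 = €25,659.64.
Line 3 (V-748, Vinius, 2,625 kg, €372,330.00):
Base rate for V-748 is 3.5% + €0.82/kg.
Origin Vinius qualifies under the Talova–Vinius agreement and V-748 is covered: preferential rate Free applies instead.
The additional-duty order on V-748 targets Casova, not Vinius; it does not apply.
Duty = €372,330.00 × 0% = €0.00.
Total = €6,854.43 + €25,659.64 + €0.00 = €32,514.07.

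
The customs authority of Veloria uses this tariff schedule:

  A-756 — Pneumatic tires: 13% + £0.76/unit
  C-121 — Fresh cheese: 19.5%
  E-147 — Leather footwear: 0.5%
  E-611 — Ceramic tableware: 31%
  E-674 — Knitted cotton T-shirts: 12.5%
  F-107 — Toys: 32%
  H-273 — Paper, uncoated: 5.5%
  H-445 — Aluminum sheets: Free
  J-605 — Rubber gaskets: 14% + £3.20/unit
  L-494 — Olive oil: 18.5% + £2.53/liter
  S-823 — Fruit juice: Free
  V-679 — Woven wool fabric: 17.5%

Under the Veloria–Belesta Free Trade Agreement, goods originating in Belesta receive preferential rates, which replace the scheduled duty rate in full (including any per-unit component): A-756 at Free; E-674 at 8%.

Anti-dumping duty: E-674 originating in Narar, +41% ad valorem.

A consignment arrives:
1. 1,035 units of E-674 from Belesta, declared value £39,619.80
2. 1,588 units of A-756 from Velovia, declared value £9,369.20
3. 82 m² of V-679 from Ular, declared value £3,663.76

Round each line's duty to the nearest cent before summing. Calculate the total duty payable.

Line 1 (E-674, Belesta, 1,035 units, £39,619.80):
Base rate for E-674 is 12.5%.
Origin Belesta qualifies under the Veloria–Belesta agreement and E-674 is covered: preferential rate 8% applies instead.
The additional-duty order on E-674 targets Narar, not Belesta; it does not apply.
Duty = £39,619.80 × 8% = £3,169.58.
Line 2 (A-756, Velovia, 1,588 units, £9,369.20):
Base rate for A-756 is 13% + £0.76/unit.
A-756 has an FTA preferential rate, but origin Velovia is not Belesta; base rate stands.
Duty = £9,369.20 × 13% + 1,588 × £0.76 = £2,424.88.
Line 3 (V-679, Ular, 82 m², £3,663.76):
Base rate for V-679 is 17.5%.
Duty = £3,663.76 × 17.5% = £641.16.
Total = £3,169.58 + £2,424.88 + £641.16 = £6,235.62.

£6,235.62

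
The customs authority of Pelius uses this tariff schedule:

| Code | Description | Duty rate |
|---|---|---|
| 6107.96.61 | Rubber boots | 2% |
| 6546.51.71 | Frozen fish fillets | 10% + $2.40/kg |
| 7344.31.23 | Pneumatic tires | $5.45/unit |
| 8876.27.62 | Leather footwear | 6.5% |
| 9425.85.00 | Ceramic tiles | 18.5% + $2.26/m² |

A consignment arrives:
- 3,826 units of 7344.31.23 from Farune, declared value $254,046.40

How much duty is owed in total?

Line 1 (7344.31.23, Farune, 3,826 units, $254,046.40):
Base rate for 7344.31.23 is $5.45/unit.
Duty = 3,826 × $5.45 = $20,851.70.

$20,851.70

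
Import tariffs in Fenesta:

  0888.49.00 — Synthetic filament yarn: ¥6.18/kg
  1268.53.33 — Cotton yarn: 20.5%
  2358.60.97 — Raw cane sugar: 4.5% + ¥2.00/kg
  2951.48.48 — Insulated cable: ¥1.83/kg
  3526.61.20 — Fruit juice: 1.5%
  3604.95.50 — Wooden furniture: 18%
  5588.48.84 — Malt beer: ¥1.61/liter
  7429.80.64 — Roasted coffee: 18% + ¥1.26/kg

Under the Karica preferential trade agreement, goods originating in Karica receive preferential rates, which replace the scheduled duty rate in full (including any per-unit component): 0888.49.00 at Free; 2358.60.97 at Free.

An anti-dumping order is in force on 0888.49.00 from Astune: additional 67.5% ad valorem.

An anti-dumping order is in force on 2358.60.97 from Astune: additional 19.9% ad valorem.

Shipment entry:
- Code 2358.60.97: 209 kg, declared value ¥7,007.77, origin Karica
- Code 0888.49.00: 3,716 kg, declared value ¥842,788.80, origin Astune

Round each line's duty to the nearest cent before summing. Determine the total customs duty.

¥591,847.32

Line 1 (2358.60.97, Karica, 209 kg, ¥7,007.77):
Base rate for 2358.60.97 is 4.5% + ¥2.00/kg.
Origin Karica qualifies under the Fenesta–Karica agreement and 2358.60.97 is covered: preferential rate Free applies instead.
The additional-duty order on 2358.60.97 targets Astune, not Karica; it does not apply.
Duty = ¥7,007.77 × 0% = ¥0.00.
Line 2 (0888.49.00, Astune, 3,716 kg, ¥842,788.80):
Base rate for 0888.49.00 is ¥6.18/kg.
0888.49.00 has an FTA preferential rate, but origin Astune is not Karica; base rate stands.
Additional duty on 0888.49.00 from Astune: +67.5% ad valorem. Applied ad valorem rate = 67.5%.
Duty = ¥842,788.80 × 67.5% + 3,716 × ¥6.18 = ¥591,847.32.
Total = ¥0.00 + ¥591,847.32 = ¥591,847.32.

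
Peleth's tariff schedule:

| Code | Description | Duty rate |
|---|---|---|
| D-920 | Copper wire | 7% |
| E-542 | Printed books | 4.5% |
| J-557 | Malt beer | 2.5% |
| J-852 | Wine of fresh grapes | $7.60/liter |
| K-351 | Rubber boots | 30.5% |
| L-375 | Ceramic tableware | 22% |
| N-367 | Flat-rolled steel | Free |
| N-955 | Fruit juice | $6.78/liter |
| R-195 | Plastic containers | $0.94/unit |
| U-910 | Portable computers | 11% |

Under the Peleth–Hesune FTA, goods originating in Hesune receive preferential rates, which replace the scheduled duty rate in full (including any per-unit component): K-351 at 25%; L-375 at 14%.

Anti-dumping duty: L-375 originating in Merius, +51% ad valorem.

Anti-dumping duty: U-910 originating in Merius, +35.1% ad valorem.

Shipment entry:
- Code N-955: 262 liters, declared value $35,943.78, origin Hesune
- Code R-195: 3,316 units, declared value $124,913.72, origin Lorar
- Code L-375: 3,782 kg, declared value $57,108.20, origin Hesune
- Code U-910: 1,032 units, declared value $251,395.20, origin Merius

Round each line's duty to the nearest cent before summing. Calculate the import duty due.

$128,781.74

Line 1 (N-955, Hesune, 262 liters, $35,943.78):
Base rate for N-955 is $6.78/liter.
Origin Hesune is the FTA partner but N-955 is not on the preference list; base rate stands.
Duty = 262 × $6.78 = $1,776.36.
Line 2 (R-195, Lorar, 3,316 units, $124,913.72):
Base rate for R-195 is $0.94/unit.
Duty = 3,316 × $0.94 = $3,117.04.
Line 3 (L-375, Hesune, 3,782 kg, $57,108.20):
Base rate for L-375 is 22%.
Origin Hesune qualifies under the Peleth–Hesune agreement and L-375 is covered: preferential rate 14% applies instead.
The additional-duty order on L-375 targets Merius, not Hesune; it does not apply.
Duty = $57,108.20 × 14% = $7,995.15.
Line 4 (U-910, Merius, 1,032 units, $251,395.20):
Base rate for U-910 is 11%.
Additional duty on U-910 from Merius: +35.1%. Applied ad valorem rate: 11% + 35.1% = 46.1%.
Duty = $251,395.20 × 46.1% = $115,893.19.
Total = $1,776.36 + $3,117.04 + $7,995.15 + $115,893.19 = $128,781.74.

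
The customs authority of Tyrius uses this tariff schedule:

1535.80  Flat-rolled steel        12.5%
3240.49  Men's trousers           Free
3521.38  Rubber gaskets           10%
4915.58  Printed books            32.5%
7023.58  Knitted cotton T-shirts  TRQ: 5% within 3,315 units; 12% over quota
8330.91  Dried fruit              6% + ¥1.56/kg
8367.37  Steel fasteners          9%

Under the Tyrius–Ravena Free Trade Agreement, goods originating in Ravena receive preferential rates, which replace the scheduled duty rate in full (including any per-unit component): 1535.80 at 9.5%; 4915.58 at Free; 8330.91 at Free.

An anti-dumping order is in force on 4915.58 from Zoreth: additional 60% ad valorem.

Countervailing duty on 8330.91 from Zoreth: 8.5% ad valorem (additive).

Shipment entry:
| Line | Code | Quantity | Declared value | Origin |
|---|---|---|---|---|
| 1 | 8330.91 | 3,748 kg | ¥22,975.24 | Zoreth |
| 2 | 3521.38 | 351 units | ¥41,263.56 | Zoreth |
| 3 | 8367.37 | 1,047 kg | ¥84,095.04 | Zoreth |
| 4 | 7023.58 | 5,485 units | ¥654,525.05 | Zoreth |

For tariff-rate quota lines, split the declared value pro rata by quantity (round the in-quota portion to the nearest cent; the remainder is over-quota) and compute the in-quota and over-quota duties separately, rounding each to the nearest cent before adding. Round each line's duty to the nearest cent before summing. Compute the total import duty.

Line 1 (8330.91, Zoreth, 3,748 kg, ¥22,975.24):
Base rate for 8330.91 is 6% + ¥1.56/kg.
8330.91 has an FTA preferential rate, but origin Zoreth is not Ravena; base rate stands.
Additional duty on 8330.91 from Zoreth: +8.5%. Applied ad valorem rate: 6% + 8.5% = 14.5%.
Duty = ¥22,975.24 × 14.5% + 3,748 × ¥1.56 = ¥9,178.29.
Line 2 (3521.38, Zoreth, 351 units, ¥41,263.56):
Base rate for 3521.38 is 10%.
Duty = ¥41,263.56 × 10% = ¥4,126.36.
Line 3 (8367.37, Zoreth, 1,047 kg, ¥84,095.04):
Base rate for 8367.37 is 9%.
Duty = ¥84,095.04 × 9% = ¥7,568.55.
Line 4 (7023.58, Zoreth, 5,485 units, ¥654,525.05):
Code 7023.58 is under a tariff-rate quota (threshold 3,315 units). In-quota: 3,315 units at 5%; over-quota: 2,170 units at 12%.
Pro-rata value split: in-quota = ¥654,525.05 × 3,315/5,485 = ¥395,578.95; over-quota = ¥654,525.05 − ¥395,578.95 = ¥258,946.10.
In-quota duty = ¥395,578.95 × 5% = ¥19,778.95. Over-quota duty = ¥258,946.10 × 12% = ¥31,073.53.
Line duty = ¥19,778.95 + ¥31,073.53 = ¥50,852.48.
Total = ¥9,178.29 + ¥4,126.36 + ¥7,568.55 + ¥50,852.48 = ¥71,725.68.

¥71,725.68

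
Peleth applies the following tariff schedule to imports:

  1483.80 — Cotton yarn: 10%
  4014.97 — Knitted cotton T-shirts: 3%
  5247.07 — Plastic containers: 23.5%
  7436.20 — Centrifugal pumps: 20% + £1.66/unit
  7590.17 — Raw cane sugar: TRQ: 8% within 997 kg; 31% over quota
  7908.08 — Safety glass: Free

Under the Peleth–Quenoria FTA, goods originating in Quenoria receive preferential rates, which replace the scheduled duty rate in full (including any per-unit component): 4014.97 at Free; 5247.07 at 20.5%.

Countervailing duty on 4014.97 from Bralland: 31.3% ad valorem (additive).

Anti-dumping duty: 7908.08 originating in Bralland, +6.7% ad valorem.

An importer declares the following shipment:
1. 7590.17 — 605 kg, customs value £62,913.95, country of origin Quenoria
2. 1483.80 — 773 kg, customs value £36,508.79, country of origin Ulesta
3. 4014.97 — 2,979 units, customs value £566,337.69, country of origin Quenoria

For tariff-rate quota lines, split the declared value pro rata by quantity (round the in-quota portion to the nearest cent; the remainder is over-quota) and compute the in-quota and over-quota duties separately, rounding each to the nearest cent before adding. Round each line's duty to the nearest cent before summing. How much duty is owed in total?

£8,684.00

Line 1 (7590.17, Quenoria, 605 kg, £62,913.95):
Code 7590.17 is under a tariff-rate quota (threshold 997 kg). Quantity 605 kg is within the quota, so the in-quota rate 8% applies to the full value.
Duty = £62,913.95 × 8% = £5,033.12.
Line 2 (1483.80, Ulesta, 773 kg, £36,508.79):
Base rate for 1483.80 is 10%.
Duty = £36,508.79 × 10% = £3,650.88.
Line 3 (4014.97, Quenoria, 2,979 units, £566,337.69):
Base rate for 4014.97 is 3%.
Origin Quenoria qualifies under the Peleth–Quenoria agreement and 4014.97 is covered: preferential rate Free applies instead.
The additional-duty order on 4014.97 targets Bralland, not Quenoria; it does not apply.
Duty = £566,337.69 × 0% = £0.00.
Total = £5,033.12 + £3,650.88 + £0.00 = £8,684.00.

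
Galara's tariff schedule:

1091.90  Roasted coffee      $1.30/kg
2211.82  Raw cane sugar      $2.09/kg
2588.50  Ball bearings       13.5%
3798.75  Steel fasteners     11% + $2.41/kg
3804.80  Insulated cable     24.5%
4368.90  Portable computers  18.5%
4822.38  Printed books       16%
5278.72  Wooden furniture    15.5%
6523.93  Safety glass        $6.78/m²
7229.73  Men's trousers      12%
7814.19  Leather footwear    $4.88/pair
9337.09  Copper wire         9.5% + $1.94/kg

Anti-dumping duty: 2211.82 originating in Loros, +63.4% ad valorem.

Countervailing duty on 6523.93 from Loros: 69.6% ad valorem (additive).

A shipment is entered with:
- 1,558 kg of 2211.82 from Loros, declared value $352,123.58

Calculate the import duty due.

$226,502.57

Line 1 (2211.82, Loros, 1,558 kg, $352,123.58):
Base rate for 2211.82 is $2.09/kg.
Additional duty on 2211.82 from Loros: +63.4% ad valorem. Applied ad valorem rate = 63.4%.
Duty = $352,123.58 × 63.4% + 1,558 × $2.09 = $226,502.57.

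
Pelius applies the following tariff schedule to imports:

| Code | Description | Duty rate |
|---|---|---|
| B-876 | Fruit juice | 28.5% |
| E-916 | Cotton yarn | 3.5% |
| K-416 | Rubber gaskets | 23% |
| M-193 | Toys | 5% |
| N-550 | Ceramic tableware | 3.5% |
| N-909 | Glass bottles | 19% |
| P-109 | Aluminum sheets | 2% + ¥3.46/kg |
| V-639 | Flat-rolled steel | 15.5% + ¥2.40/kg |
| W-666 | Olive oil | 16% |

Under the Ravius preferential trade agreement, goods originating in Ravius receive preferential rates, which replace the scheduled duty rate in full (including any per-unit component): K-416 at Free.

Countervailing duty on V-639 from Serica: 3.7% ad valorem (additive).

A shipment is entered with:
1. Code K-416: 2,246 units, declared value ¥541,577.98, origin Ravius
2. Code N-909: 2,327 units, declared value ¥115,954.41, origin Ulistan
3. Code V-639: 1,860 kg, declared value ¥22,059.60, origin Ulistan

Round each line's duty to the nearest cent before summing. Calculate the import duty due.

Line 1 (K-416, Ravius, 2,246 units, ¥541,577.98):
Base rate for K-416 is 23%.
Origin Ravius qualifies under the Pelius–Ravius agreement and K-416 is covered: preferential rate Free applies instead.
Duty = ¥541,577.98 × 0% = ¥0.00.
Line 2 (N-909, Ulistan, 2,327 units, ¥115,954.41):
Base rate for N-909 is 19%.
Duty = ¥115,954.41 × 19% = ¥22,031.34.
Line 3 (V-639, Ulistan, 1,860 kg, ¥22,059.60):
Base rate for V-639 is 15.5% + ¥2.40/kg.
The additional-duty order on V-639 targets Serica, not Ulistan; it does not apply.
Duty = ¥22,059.60 × 15.5% + 1,860 × ¥2.40 = ¥7,883.24.
Total = ¥0.00 + ¥22,031.34 + ¥7,883.24 = ¥29,914.58.

¥29,914.58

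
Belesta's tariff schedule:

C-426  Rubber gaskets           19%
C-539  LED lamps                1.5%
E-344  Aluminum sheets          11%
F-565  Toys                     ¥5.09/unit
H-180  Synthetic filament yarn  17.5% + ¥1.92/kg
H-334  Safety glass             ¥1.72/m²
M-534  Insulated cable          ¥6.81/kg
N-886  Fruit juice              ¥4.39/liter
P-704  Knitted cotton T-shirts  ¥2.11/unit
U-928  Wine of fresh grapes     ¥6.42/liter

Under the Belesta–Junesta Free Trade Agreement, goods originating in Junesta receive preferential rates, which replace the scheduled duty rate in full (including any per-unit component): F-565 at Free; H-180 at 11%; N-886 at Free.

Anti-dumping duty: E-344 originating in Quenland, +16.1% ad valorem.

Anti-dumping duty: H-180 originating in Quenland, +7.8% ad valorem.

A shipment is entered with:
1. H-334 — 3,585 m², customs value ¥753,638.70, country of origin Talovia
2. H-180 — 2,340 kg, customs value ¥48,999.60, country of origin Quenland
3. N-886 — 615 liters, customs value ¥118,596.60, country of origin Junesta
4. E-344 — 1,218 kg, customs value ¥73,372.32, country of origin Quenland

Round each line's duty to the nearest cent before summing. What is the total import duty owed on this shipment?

¥42,939.80

Line 1 (H-334, Talovia, 3,585 m², ¥753,638.70):
Base rate for H-334 is ¥1.72/m².
Duty = 3,585 × ¥1.72 = ¥6,166.20.
Line 2 (H-180, Quenland, 2,340 kg, ¥48,999.60):
Base rate for H-180 is 17.5% + ¥1.92/kg.
H-180 has an FTA preferential rate, but origin Quenland is not Junesta; base rate stands.
Additional duty on H-180 from Quenland: +7.8%. Applied ad valorem rate: 17.5% + 7.8% = 25.3%.
Duty = ¥48,999.60 × 25.3% + 2,340 × ¥1.92 = ¥16,889.70.
Line 3 (N-886, Junesta, 615 liters, ¥118,596.60):
Base rate for N-886 is ¥4.39/liter.
Origin Junesta qualifies under the Belesta–Junesta agreement and N-886 is covered: preferential rate Free applies instead.
Duty = ¥118,596.60 × 0% = ¥0.00.
Line 4 (E-344, Quenland, 1,218 kg, ¥73,372.32):
Base rate for E-344 is 11%.
Additional duty on E-344 from Quenland: +16.1%. Applied ad valorem rate: 11% + 16.1% = 27.1%.
Duty = ¥73,372.32 × 27.1% = ¥19,883.90.
Total = ¥6,166.20 + ¥16,889.70 + ¥0.00 + ¥19,883.90 = ¥42,939.80.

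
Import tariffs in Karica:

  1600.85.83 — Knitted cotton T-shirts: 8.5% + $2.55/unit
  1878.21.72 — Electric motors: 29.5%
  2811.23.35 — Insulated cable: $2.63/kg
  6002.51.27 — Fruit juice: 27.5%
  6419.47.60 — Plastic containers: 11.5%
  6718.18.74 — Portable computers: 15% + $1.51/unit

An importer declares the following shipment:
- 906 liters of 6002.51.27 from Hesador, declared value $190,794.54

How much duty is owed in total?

Line 1 (6002.51.27, Hesador, 906 liters, $190,794.54):
Base rate for 6002.51.27 is 27.5%.
Duty = $190,794.54 × 27.5% = $52,468.50.

$52,468.50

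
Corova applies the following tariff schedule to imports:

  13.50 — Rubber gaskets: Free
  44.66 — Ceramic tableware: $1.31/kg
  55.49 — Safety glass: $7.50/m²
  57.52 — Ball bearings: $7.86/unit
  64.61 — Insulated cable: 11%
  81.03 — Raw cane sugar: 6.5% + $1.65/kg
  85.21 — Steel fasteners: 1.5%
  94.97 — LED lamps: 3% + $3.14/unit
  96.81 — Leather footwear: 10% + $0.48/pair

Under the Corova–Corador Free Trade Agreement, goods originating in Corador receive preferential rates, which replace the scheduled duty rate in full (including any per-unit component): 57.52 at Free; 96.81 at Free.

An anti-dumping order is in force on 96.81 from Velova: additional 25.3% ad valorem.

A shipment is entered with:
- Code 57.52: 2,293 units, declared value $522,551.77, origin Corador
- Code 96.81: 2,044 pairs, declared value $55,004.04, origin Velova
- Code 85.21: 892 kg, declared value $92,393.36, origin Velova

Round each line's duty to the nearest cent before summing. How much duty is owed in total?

$21,783.45

Line 1 (57.52, Corador, 2,293 units, $522,551.77):
Base rate for 57.52 is $7.86/unit.
Origin Corador qualifies under the Corova–Corador agreement and 57.52 is covered: preferential rate Free applies instead.
Duty = $522,551.77 × 0% = $0.00.
Line 2 (96.81, Velova, 2,044 pairs, $55,004.04):
Base rate for 96.81 is 10% + $0.48/pair.
96.81 has an FTA preferential rate, but origin Velova is not Corador; base rate stands.
Additional duty on 96.81 from Velova: +25.3%. Applied ad valorem rate: 10% + 25.3% = 35.3%.
Duty = $55,004.04 × 35.3% + 2,044 × $0.48 = $20,397.55.
Line 3 (85.21, Velova, 892 kg, $92,393.36):
Base rate for 85.21 is 1.5%.
Duty = $92,393.36 × 1.5% = $1,385.90.
Total = $0.00 + $20,397.55 + $1,385.90 = $21,783.45.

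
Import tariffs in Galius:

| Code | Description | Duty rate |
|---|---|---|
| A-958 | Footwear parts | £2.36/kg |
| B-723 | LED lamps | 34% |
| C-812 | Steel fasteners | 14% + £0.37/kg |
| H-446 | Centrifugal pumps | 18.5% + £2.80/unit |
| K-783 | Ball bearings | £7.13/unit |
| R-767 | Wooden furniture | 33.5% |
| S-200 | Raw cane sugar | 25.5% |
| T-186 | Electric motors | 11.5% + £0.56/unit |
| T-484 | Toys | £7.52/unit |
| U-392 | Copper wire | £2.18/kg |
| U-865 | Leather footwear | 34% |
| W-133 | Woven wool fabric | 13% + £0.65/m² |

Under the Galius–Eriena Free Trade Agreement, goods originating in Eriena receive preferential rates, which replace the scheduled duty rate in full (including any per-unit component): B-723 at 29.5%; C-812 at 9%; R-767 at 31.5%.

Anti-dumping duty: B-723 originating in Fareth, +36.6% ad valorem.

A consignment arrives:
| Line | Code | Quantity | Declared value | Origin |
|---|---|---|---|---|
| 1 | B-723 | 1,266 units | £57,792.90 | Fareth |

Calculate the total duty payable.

£40,801.79

Line 1 (B-723, Fareth, 1,266 units, £57,792.90):
Base rate for B-723 is 34%.
B-723 has an FTA preferential rate, but origin Fareth is not Eriena; base rate stands.
Additional duty on B-723 from Fareth: +36.6%. Applied ad valorem rate: 34% + 36.6% = 70.6%.
Duty = £57,792.90 × 70.6% = £40,801.79.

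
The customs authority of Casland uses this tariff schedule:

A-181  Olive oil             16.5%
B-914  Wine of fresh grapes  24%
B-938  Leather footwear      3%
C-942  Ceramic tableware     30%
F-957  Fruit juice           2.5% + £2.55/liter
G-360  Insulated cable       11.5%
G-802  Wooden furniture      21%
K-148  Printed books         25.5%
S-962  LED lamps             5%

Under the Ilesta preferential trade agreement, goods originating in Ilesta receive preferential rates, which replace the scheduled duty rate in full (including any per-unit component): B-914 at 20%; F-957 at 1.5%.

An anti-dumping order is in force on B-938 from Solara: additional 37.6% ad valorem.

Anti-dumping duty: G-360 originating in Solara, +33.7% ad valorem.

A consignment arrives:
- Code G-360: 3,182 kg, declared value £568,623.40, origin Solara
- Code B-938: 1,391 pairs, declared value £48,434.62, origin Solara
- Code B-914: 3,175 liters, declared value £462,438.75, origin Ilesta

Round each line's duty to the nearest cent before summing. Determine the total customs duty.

Line 1 (G-360, Solara, 3,182 kg, £568,623.40):
Base rate for G-360 is 11.5%.
Additional duty on G-360 from Solara: +33.7%. Applied ad valorem rate: 11.5% + 33.7% = 45.2%.
Duty = £568,623.40 × 45.2% = £257,017.78.
Line 2 (B-938, Solara, 1,391 pairs, £48,434.62):
Base rate for B-938 is 3%.
Additional duty on B-938 from Solara: +37.6%. Applied ad valorem rate: 3% + 37.6% = 40.6%.
Duty = £48,434.62 × 40.6% = £19,664.46.
Line 3 (B-914, Ilesta, 3,175 liters, £462,438.75):
Base rate for B-914 is 24%.
Origin Ilesta qualifies under the Casland–Ilesta agreement and B-914 is covered: preferential rate 20% applies instead.
Duty = £462,438.75 × 20% = £92,487.75.
Total = £257,017.78 + £19,664.46 + £92,487.75 = £369,169.99.

£369,169.99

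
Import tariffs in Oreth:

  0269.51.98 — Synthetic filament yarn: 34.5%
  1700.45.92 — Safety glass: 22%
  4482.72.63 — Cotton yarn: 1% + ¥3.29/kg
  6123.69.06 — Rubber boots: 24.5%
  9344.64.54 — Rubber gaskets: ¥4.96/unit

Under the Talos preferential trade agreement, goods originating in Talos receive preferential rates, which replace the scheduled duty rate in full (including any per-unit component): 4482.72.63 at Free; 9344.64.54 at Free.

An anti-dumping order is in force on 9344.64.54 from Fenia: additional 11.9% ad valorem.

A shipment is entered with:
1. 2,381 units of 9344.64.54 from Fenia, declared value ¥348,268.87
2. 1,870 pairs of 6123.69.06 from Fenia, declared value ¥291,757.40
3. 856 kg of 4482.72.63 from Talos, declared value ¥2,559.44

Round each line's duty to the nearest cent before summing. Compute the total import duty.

¥124,734.32

Line 1 (9344.64.54, Fenia, 2,381 units, ¥348,268.87):
Base rate for 9344.64.54 is ¥4.96/unit.
9344.64.54 has an FTA preferential rate, but origin Fenia is not Talos; base rate stands.
Additional duty on 9344.64.54 from Fenia: +11.9% ad valorem. Applied ad valorem rate = 11.9%.
Duty = ¥348,268.87 × 11.9% + 2,381 × ¥4.96 = ¥53,253.76.
Line 2 (6123.69.06, Fenia, 1,870 pairs, ¥291,757.40):
Base rate for 6123.69.06 is 24.5%.
Duty = ¥291,757.40 × 24.5% = ¥71,480.56.
Line 3 (4482.72.63, Talos, 856 kg, ¥2,559.44):
Base rate for 4482.72.63 is 1% + ¥3.29/kg.
Origin Talos qualifies under the Oreth–Talos agreement and 4482.72.63 is covered: preferential rate Free applies instead.
Duty = ¥2,559.44 × 0% = ¥0.00.
Total = ¥53,253.76 + ¥71,480.56 + ¥0.00 = ¥124,734.32.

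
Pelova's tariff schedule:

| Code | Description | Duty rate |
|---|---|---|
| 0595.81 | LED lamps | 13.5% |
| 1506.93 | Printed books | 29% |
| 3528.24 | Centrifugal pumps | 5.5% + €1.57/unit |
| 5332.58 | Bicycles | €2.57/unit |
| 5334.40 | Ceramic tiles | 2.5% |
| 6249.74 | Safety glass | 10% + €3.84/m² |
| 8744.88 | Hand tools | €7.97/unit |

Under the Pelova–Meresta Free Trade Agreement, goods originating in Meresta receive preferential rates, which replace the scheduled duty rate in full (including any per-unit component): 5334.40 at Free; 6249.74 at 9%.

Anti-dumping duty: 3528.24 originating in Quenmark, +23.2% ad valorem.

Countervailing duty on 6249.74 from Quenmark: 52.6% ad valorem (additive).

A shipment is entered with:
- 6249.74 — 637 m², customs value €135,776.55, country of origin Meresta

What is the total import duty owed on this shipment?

€12,219.89

Line 1 (6249.74, Meresta, 637 m², €135,776.55):
Base rate for 6249.74 is 10% + €3.84/m².
Origin Meresta qualifies under the Pelova–Meresta agreement and 6249.74 is covered: preferential rate 9% applies instead.
The additional-duty order on 6249.74 targets Quenmark, not Meresta; it does not apply.
Duty = €135,776.55 × 9% = €12,219.89.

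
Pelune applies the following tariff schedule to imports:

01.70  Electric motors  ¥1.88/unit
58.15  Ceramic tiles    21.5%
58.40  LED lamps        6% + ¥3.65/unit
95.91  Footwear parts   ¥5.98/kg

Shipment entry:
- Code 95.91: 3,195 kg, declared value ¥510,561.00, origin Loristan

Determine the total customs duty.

¥19,106.10

Line 1 (95.91, Loristan, 3,195 kg, ¥510,561.00):
Base rate for 95.91 is ¥5.98/kg.
Duty = 3,195 × ¥5.98 = ¥19,106.10.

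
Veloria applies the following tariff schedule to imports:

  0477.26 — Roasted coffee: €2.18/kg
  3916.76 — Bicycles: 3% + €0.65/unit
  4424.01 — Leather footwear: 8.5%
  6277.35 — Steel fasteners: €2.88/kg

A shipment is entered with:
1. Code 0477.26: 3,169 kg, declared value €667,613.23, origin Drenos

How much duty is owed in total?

€6,908.42

Line 1 (0477.26, Drenos, 3,169 kg, €667,613.23):
Base rate for 0477.26 is €2.18/kg.
Duty = 3,169 × €2.18 = €6,908.42.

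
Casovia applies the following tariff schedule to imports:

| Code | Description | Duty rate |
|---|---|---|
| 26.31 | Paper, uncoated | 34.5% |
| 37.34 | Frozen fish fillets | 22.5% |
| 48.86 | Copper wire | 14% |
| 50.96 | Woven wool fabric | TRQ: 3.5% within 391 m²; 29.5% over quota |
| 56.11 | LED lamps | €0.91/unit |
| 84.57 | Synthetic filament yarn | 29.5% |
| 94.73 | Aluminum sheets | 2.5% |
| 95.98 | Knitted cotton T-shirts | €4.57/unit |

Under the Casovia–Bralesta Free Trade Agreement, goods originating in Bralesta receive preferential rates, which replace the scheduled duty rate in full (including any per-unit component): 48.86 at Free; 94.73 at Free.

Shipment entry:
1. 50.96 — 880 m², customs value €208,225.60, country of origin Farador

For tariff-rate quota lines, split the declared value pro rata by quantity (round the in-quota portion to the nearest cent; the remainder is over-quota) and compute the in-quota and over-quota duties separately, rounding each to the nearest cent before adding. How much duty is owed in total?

Line 1 (50.96, Farador, 880 m², €208,225.60):
Code 50.96 is under a tariff-rate quota (threshold 391 m²). In-quota: 391 m² at 3.5%; over-quota: 489 m² at 29.5%.
Pro-rata value split: in-quota = €208,225.60 × 391/880 = €92,518.42; over-quota = €208,225.60 − €92,518.42 = €115,707.18.
In-quota duty = €92,518.42 × 3.5% = €3,238.14. Over-quota duty = €115,707.18 × 29.5% = €34,133.62.
Line duty = €3,238.14 + €34,133.62 = €37,371.76.

€37,371.76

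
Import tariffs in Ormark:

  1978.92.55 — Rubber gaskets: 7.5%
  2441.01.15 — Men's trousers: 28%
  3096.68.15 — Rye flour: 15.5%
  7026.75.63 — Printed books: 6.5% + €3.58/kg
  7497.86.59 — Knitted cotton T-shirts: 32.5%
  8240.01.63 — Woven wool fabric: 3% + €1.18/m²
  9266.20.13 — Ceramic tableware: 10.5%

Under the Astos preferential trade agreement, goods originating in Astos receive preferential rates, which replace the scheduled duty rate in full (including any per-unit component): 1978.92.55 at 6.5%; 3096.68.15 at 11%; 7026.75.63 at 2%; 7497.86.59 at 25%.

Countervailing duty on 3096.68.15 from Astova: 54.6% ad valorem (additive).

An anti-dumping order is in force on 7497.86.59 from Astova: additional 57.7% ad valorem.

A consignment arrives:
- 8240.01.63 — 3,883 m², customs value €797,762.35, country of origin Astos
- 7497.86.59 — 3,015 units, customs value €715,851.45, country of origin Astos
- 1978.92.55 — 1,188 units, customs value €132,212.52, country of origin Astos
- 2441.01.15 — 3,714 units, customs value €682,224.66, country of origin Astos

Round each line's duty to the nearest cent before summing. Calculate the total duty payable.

€407,094.38

Line 1 (8240.01.63, Astos, 3,883 m², €797,762.35):
Base rate for 8240.01.63 is 3% + €1.18/m².
Origin Astos is the FTA partner but 8240.01.63 is not on the preference list; base rate stands.
Duty = €797,762.35 × 3% + 3,883 × €1.18 = €28,514.81.
Line 2 (7497.86.59, Astos, 3,015 units, €715,851.45):
Base rate for 7497.86.59 is 32.5%.
Origin Astos qualifies under the Ormark–Astos agreement and 7497.86.59 is covered: preferential rate 25% applies instead.
The additional-duty order on 7497.86.59 targets Astova, not Astos; it does not apply.
Duty = €715,851.45 × 25% = €178,962.86.
Line 3 (1978.92.55, Astos, 1,188 units, €132,212.52):
Base rate for 1978.92.55 is 7.5%.
Origin Astos qualifies under the Ormark–Astos agreement and 1978.92.55 is covered: preferential rate 6.5% applies instead.
Duty = €132,212.52 × 6.5% = €8,593.81.
Line 4 (2441.01.15, Astos, 3,714 units, €682,224.66):
Base rate for 2441.01.15 is 28%.
Origin Astos is the FTA partner but 2441.01.15 is not on the preference list; base rate stands.
Duty = €682,224.66 × 28% = €191,022.90.
Total = €28,514.81 + €178,962.86 + €8,593.81 + €191,022.90 = €407,094.38.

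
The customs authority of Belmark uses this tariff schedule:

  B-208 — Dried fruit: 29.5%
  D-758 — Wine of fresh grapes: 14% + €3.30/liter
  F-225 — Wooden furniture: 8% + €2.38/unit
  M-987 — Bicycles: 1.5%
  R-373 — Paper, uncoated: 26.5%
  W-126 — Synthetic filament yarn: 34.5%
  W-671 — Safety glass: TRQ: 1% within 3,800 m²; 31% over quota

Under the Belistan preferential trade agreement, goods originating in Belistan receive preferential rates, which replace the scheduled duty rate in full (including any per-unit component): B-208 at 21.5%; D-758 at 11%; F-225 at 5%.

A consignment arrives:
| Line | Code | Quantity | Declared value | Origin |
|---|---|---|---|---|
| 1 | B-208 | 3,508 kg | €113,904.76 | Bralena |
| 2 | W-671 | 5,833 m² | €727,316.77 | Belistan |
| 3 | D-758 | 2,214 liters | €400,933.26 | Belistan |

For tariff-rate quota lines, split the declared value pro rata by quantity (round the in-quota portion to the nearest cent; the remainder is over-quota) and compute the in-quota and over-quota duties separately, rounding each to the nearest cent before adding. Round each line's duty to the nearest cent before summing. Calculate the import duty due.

Line 1 (B-208, Bralena, 3,508 kg, €113,904.76):
Base rate for B-208 is 29.5%.
B-208 has an FTA preferential rate, but origin Bralena is not Belistan; base rate stands.
Duty = €113,904.76 × 29.5% = €33,601.90.
Line 2 (W-671, Belistan, 5,833 m², €727,316.77):
Code W-671 is under a tariff-rate quota (threshold 3,800 m²). In-quota: 3,800 m² at 1%; over-quota: 2,033 m² at 31%.
Pro-rata value split: in-quota = €727,316.77 × 3,800/5,833 = €473,822.00; over-quota = €727,316.77 − €473,822.00 = €253,494.77.
In-quota duty = €473,822.00 × 1% = €4,738.22. Over-quota duty = €253,494.77 × 31% = €78,583.38.
Line duty = €4,738.22 + €78,583.38 = €83,321.60.
Line 3 (D-758, Belistan, 2,214 liters, €400,933.26):
Base rate for D-758 is 14% + €3.30/liter.
Origin Belistan qualifies under the Belmark–Belistan agreement and D-758 is covered: preferential rate 11% applies instead.
Duty = €400,933.26 × 11% = €44,102.66.
Total = €33,601.90 + €83,321.60 + €44,102.66 = €161,026.16.

€161,026.16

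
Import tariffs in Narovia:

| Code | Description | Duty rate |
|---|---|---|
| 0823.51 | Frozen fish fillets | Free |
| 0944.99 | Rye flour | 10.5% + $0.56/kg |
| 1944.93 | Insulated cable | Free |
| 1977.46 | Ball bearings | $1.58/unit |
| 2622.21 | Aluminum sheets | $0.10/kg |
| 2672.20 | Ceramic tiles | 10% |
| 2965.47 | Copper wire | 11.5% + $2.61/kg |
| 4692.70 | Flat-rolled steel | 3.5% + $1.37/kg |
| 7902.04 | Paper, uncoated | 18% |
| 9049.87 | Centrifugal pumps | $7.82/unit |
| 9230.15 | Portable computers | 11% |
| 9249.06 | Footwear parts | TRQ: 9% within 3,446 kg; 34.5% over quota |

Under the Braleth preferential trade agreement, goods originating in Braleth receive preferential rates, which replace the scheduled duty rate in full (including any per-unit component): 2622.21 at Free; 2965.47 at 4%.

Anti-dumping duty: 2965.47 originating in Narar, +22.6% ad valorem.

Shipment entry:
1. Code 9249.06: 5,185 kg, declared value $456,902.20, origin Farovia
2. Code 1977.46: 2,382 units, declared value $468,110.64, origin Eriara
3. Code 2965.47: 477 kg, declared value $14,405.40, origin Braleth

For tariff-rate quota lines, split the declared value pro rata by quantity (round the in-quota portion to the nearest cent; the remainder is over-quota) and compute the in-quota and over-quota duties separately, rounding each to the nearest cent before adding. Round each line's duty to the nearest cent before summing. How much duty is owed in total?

$84,537.35

Line 1 (9249.06, Farovia, 5,185 kg, $456,902.20):
Code 9249.06 is under a tariff-rate quota (threshold 3,446 kg). In-quota: 3,446 kg at 9%; over-quota: 1,739 kg at 34.5%.
Pro-rata value split: in-quota = $456,902.20 × 3,446/5,185 = $303,661.52; over-quota = $456,902.20 − $303,661.52 = $153,240.68.
In-quota duty = $303,661.52 × 9% = $27,329.54. Over-quota duty = $153,240.68 × 34.5% = $52,868.03.
Line duty = $27,329.54 + $52,868.03 = $80,197.57.
Line 2 (1977.46, Eriara, 2,382 units, $468,110.64):
Base rate for 1977.46 is $1.58/unit.
Duty = 2,382 × $1.58 = $3,763.56.
Line 3 (2965.47, Braleth, 477 kg, $14,405.40):
Base rate for 2965.47 is 11.5% + $2.61/kg.
Origin Braleth qualifies under the Narovia–Braleth agreement and 2965.47 is covered: preferential rate 4% applies instead.
The additional-duty order on 2965.47 targets Narar, not Braleth; it does not apply.
Duty = $14,405.40 × 4% = $576.22.
Total = $80,197.57 + $3,763.56 + $576.22 = $84,537.35.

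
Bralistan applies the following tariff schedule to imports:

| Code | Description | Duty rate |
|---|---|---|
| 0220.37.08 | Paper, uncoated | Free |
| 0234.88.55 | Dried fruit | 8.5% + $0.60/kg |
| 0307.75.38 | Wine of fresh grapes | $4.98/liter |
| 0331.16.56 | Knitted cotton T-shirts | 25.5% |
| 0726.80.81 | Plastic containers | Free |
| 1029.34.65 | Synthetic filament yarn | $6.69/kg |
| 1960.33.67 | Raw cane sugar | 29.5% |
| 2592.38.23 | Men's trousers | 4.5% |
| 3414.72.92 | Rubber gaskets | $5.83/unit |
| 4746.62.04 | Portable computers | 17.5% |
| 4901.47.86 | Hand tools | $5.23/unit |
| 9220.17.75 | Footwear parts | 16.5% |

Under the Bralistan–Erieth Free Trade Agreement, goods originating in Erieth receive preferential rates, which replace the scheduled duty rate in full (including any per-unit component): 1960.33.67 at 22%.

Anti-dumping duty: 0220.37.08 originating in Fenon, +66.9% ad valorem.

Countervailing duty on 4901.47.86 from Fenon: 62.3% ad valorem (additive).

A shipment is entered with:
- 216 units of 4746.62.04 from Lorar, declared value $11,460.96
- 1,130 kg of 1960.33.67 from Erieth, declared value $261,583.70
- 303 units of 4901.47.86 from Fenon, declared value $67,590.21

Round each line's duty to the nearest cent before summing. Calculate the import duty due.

$103,247.47

Line 1 (4746.62.04, Lorar, 216 units, $11,460.96):
Base rate for 4746.62.04 is 17.5%.
Duty = $11,460.96 × 17.5% = $2,005.67.
Line 2 (1960.33.67, Erieth, 1,130 kg, $261,583.70):
Base rate for 1960.33.67 is 29.5%.
Origin Erieth qualifies under the Bralistan–Erieth agreement and 1960.33.67 is covered: preferential rate 22% applies instead.
Duty = $261,583.70 × 22% = $57,548.41.
Line 3 (4901.47.86, Fenon, 303 units, $67,590.21):
Base rate for 4901.47.86 is $5.23/unit.
Additional duty on 4901.47.86 from Fenon: +62.3% ad valorem. Applied ad valorem rate = 62.3%.
Duty = $67,590.21 × 62.3% + 303 × $5.23 = $43,693.39.
Total = $2,005.67 + $57,548.41 + $43,693.39 = $103,247.47.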